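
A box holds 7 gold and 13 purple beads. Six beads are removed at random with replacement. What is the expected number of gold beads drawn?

21/10

By linearity of expectation, E[X] = Σ P(draw i is gold); each independent draw has P(gold) = 7/20.
E[X] = 6 · 7/20 = 21/10 ≈ 2.1000.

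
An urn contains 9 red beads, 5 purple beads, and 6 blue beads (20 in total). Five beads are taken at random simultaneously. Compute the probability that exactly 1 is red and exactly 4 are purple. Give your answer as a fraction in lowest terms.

15/5168

Unordered draws without replacement: count favorable combinations over C(20,5).
Favorable = C(9,1) · C(5,4) · C(6,0) = 45; total = C(20,5) = 15504.
P = 45/15504 = 15/5168 ≈ 0.0029.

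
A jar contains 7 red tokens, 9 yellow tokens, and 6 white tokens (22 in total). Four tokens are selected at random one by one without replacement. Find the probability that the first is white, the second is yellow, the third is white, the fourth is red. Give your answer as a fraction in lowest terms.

9/836

Multiply the conditional probability of each draw in order, without replacement, so each draw removes one from its color and from the total.
P = (6/22) · (9/21) · (5/20) · (7/19) = 9/836 ≈ 0.0108.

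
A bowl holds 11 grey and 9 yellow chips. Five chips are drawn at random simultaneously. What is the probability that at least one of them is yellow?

2507/2584

Use the complement: P(at least one yellow) = 1 − P(no yellow).
P(none) = C(11,5)/C(20,5) = 462/15504.
So P = 1 − 462/15504 = 2507/2584 ≈ 0.9702.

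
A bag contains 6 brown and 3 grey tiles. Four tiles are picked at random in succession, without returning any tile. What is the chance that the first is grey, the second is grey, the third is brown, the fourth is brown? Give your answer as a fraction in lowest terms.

5/84

Multiply the conditional probability of each draw in order, without replacement, so each draw removes one from its color and from the total.
P = (3/9) · (2/8) · (6/7) · (5/6) = 5/84 ≈ 0.0595.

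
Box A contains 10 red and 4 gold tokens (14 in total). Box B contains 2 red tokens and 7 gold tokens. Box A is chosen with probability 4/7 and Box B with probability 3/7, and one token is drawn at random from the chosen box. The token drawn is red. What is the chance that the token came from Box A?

P(red | Box A) = 5/7; P(red | Box B) = 2/9.
P(red) = 4/7·5/7 + 3/7·2/9 = 74/147.
By Bayes' rule, P(Box A | red) = 20/49 / 74/147 = 30/37 ≈ 0.8108.

30/37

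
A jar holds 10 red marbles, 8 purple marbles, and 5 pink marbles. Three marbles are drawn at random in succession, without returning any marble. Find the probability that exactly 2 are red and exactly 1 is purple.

360/1771

Unordered draws without replacement: count favorable combinations over C(23,3).
Favorable = C(10,2) · C(8,1) · C(5,0) = 360; total = C(23,3) = 1771.
P = 360/1771 = 360/1771 ≈ 0.2033.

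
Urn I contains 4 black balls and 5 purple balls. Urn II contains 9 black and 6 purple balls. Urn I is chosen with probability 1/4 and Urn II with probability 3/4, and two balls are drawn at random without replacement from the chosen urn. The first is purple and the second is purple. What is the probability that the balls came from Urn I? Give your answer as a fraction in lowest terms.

P(E | Urn I) = 5/18; P(E | Urn II) = 1/7.
P(E) = 1/4·5/18 + 3/4·1/7 = 89/504.
By Bayes' rule, P(Urn I | E) = 5/72 / 89/504 = 35/89 ≈ 0.3933.

35/89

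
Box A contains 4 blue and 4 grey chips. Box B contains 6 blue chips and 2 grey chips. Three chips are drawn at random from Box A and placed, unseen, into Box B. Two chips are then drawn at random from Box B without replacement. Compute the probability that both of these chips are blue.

69/154

Condition on how many of the transferred chips are blue (from Box A: 4 blue of 8; then Box B has 11 total).
  0 blue: C(4,0)C(4,3)/C(8,3) = 1/14; then P = C(6,2)/C(11,2) = 3/11
  1 blue: C(4,1)C(4,2)/C(8,3) = 3/7; then P = C(7,2)/C(11,2) = 21/55
  2 blue: C(4,2)C(4,1)/C(8,3) = 3/7; then P = C(8,2)/C(11,2) = 28/55
  3 blue: C(4,3)C(4,0)/C(8,3) = 1/14; then P = C(9,2)/C(11,2) = 36/55
P(both blue) = 69/154 ≈ 0.4481.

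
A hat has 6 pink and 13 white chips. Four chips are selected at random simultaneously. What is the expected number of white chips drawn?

By linearity of expectation, E[X] = Σ P(draw i is white); by symmetry each draw (even without replacement) has P(white) = 13/19.
E[X] = 4 · 13/19 = 52/19 ≈ 2.7368.

52/19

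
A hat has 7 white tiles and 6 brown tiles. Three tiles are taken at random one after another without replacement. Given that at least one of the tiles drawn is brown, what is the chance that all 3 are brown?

20/251

P(all 3 brown) = C(6,3)/C(13,3) = 10/143; P(at least one brown) = 1 − C(7,3)/C(13,3) = 251/286.
Since 'all 3 brown' ⊆ 'at least one brown', P(all 3 | at least one) = 10/143 / 251/286 = 20/251 ≈ 0.0797.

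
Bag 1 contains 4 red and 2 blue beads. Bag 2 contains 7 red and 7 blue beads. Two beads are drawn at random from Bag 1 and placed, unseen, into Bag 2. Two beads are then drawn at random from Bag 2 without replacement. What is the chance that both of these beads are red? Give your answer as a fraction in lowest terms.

461/1800

Condition on how many of the transferred beads are red (from Bag 1: 4 red of 6; then Bag 2 has 16 total).
  0 red: C(4,0)C(2,2)/C(6,2) = 1/15; then P = C(7,2)/C(16,2) = 7/40
  1 red: C(4,1)C(2,1)/C(6,2) = 8/15; then P = C(8,2)/C(16,2) = 7/30
  2 red: C(4,2)C(2,0)/C(6,2) = 2/5; then P = C(9,2)/C(16,2) = 3/10
P(both red) = 461/1800 ≈ 0.2561.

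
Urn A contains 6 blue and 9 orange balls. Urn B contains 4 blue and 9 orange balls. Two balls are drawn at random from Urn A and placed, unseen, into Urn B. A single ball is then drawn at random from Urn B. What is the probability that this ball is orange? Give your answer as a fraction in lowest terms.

Condition on how many of the transferred balls are orange (from Urn A: 9 orange of 15; then Urn B has 15 total).
  0 orange: C(9,0)C(6,2)/C(15,2) = 1/7; then P = 9/15
  1 orange: C(9,1)C(6,1)/C(15,2) = 18/35; then P = 10/15
  2 orange: C(9,2)C(6,0)/C(15,2) = 12/35; then P = 11/15
P(orange from Urn B) = 17/25 ≈ 0.6800.

17/25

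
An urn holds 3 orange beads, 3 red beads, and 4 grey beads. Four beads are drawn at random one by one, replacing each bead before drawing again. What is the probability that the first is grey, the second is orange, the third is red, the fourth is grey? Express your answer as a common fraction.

Multiply the conditional probability of each draw in order, with replacement (the composition resets each draw).
P = (4/10) · (3/10) · (3/10) · (4/10) = 9/625 ≈ 0.0144.

9/625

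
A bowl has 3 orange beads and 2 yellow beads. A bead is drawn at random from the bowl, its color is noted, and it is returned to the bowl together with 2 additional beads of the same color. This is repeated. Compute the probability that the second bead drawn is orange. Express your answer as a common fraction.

Condition on the first draw. If first is orange (prob 3/5), second-orange has prob (5)/(7); if not (prob 2/5), it has prob 3/(7).
P = (3/5)·(5/7) + (2/5)·(3/7) = 3/5 ≈ 0.6000.

3/5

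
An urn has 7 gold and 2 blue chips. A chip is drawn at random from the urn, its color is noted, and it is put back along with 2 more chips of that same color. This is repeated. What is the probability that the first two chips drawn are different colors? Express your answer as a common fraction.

28/99

Either gold then blue, or blue then gold; after the first draw the total is 11.
P = (7/9)·(2/11) + (2/9)·(7/11) = 28/99 ≈ 0.2828.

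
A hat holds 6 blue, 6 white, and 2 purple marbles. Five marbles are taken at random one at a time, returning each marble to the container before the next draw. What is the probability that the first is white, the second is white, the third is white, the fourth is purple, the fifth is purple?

Multiply the conditional probability of each draw in order, with replacement (the composition resets each draw).
P = (6/14) · (6/14) · (6/14) · (2/14) · (2/14) = 27/16807 ≈ 0.0016.

27/16807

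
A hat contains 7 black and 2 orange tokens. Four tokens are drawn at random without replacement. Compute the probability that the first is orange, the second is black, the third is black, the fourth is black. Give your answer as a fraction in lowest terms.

5/36

Multiply the conditional probability of each draw in order, without replacement, so each draw removes one from its color and from the total.
P = (2/9) · (7/8) · (6/7) · (5/6) = 5/36 ≈ 0.1389.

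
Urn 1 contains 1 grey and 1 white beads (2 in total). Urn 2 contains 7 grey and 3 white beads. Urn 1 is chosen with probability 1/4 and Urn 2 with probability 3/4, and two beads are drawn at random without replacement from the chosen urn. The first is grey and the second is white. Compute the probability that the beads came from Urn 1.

P(E | Urn 1) = 1/2; P(E | Urn 2) = 7/30.
P(E) = 1/4·1/2 + 3/4·7/30 = 3/10.
By Bayes' rule, P(Urn 1 | E) = 1/8 / 3/10 = 5/12 ≈ 0.4167.

5/12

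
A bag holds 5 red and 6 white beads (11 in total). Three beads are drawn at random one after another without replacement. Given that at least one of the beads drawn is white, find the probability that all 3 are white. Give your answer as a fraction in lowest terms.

4/31

P(all 3 white) = C(6,3)/C(11,3) = 4/33; P(at least one white) = 1 − C(5,3)/C(11,3) = 31/33.
Since 'all 3 white' ⊆ 'at least one white', P(all 3 | at least one) = 4/33 / 31/33 = 4/31 ≈ 0.1290.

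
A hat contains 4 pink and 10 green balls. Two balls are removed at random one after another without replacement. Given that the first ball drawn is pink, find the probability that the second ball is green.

After removing 1 pink, the hat has 10 green out of 13 remaining.
P(second is green | given) = 10/13 ≈ 0.7692.

10/13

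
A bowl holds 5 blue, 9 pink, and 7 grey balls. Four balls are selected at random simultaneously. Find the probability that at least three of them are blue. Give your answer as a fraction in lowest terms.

Sum the hypergeometric tail for j = 3,…,4 blue balls.
Favorable = C(5,3)·C(16,1) + C(5,4)·C(16,0) = 165; total = C(21,4) = 5985.
P = 165/5985 = 11/399 ≈ 0.0276.

11/399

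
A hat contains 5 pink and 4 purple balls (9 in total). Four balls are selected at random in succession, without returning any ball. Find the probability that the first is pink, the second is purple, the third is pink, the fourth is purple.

5/63

Multiply the conditional probability of each draw in order, without replacement, so each draw removes one from its color and from the total.
P = (5/9) · (4/8) · (4/7) · (3/6) = 5/63 ≈ 0.0794.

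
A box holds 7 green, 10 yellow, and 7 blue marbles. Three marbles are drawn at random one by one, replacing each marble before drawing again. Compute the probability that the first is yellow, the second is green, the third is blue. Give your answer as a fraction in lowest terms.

Multiply the conditional probability of each draw in order, with replacement (the composition resets each draw).
P = (10/24) · (7/24) · (7/24) = 245/6912 ≈ 0.0354.

245/6912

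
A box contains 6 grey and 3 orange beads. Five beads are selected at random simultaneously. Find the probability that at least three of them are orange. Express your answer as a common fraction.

Sum the hypergeometric tail for j = 3,…,3 orange beads.
Favorable = C(3,3)·C(6,2) = 15; total = C(9,5) = 126.
P = 15/126 = 5/42 ≈ 0.1190.

5/42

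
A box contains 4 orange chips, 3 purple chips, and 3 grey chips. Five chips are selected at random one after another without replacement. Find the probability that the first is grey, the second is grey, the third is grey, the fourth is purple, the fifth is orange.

1/420

Multiply the conditional probability of each draw in order, without replacement, so each draw removes one from its color and from the total.
P = (3/10) · (2/9) · (1/8) · (3/7) · (4/6) = 1/420 ≈ 0.0024.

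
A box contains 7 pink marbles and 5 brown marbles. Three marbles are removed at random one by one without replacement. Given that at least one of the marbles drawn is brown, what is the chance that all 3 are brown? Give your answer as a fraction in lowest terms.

2/37

P(all 3 brown) = C(5,3)/C(12,3) = 1/22; P(at least one brown) = 1 − C(7,3)/C(12,3) = 37/44.
Since 'all 3 brown' ⊆ 'at least one brown', P(all 3 | at least one) = 1/22 / 37/44 = 2/37 ≈ 0.0541.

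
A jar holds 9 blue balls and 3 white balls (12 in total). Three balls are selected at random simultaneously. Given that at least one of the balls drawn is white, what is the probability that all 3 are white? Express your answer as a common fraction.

P(all 3 white) = C(3,3)/C(12,3) = 1/220; P(at least one white) = 1 − C(9,3)/C(12,3) = 34/55.
Since 'all 3 white' ⊆ 'at least one white', P(all 3 | at least one) = 1/220 / 34/55 = 1/136 ≈ 0.0074.

1/136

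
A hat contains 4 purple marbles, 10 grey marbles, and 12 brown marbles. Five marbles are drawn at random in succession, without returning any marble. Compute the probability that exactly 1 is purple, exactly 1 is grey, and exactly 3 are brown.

40/299

Unordered draws without replacement: count favorable combinations over C(26,5).
Favorable = C(4,1) · C(10,1) · C(12,3) = 8800; total = C(26,5) = 65780.
P = 8800/65780 = 40/299 ≈ 0.1338.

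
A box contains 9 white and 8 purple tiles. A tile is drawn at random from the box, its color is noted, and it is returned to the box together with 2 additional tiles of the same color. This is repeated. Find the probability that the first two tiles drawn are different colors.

144/323

Either white then purple, or purple then white; after the first draw the total is 19.
P = (9/17)·(8/19) + (8/17)·(9/19) = 144/323 ≈ 0.4458.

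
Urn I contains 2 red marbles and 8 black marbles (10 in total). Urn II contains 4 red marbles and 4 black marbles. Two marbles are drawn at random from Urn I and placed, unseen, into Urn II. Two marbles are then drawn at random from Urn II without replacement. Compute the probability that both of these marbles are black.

586/2025

Condition on how many of the transferred marbles are black (from Urn I: 8 black of 10; then Urn II has 10 total).
  0 black: C(8,0)C(2,2)/C(10,2) = 1/45; then P = C(4,2)/C(10,2) = 2/15
  1 black: C(8,1)C(2,1)/C(10,2) = 16/45; then P = C(5,2)/C(10,2) = 2/9
  2 black: C(8,2)C(2,0)/C(10,2) = 28/45; then P = C(6,2)/C(10,2) = 1/3
P(both black) = 586/2025 ≈ 0.2894.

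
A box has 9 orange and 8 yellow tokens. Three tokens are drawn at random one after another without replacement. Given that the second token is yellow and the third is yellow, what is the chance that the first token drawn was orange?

P(first=orange and the second token is yellow and the third is yellow) = (9/17)·(8/16)·(7/15) = 21/170.
P(E) = Σ over first color = 21/170 + 7/85 = 7/34.
By Bayes, P(first=orange | E) = 21/170 / 7/34 = 3/5 ≈ 0.6000.

3/5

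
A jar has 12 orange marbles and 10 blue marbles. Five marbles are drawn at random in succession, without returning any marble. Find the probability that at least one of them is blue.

129/133

Use the complement: P(at least one blue) = 1 − P(no blue).
P(none) = C(12,5)/C(22,5) = 792/26334.
So P = 1 − 792/26334 = 129/133 ≈ 0.9699.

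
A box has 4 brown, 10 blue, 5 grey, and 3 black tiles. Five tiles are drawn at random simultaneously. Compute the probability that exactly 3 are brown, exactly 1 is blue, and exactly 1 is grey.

Unordered draws without replacement: count favorable combinations over C(22,5).
Favorable = C(4,3) · C(10,1) · C(5,1) · C(3,0) = 200; total = C(22,5) = 26334.
P = 200/26334 = 100/13167 ≈ 0.0076.

100/13167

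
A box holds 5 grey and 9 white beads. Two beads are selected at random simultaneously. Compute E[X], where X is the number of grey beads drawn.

By linearity of expectation, E[X] = Σ P(draw i is grey); by symmetry each draw (even without replacement) has P(grey) = 5/14.
E[X] = 2 · 5/14 = 5/7 ≈ 0.7143.

5/7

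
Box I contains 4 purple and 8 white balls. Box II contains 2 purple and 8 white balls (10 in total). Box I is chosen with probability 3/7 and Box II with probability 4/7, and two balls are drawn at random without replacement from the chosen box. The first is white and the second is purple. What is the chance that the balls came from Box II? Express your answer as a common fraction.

44/89

P(E | Box I) = 8/33; P(E | Box II) = 8/45.
P(E) = 3/7·8/33 + 4/7·8/45 = 712/3465.
By Bayes' rule, P(Box II | E) = 32/315 / 712/3465 = 44/89 ≈ 0.4944.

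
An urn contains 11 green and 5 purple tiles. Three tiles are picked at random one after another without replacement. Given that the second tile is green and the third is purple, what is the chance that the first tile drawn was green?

P(first=green and the second tile is green and the third is purple) = (11/16)·(10/15)·(5/14) = 55/336.
P(E) = Σ over first color = 55/336 + 11/168 = 11/48.
By Bayes, P(first=green | E) = 55/336 / 11/48 = 5/7 ≈ 0.7143.

5/7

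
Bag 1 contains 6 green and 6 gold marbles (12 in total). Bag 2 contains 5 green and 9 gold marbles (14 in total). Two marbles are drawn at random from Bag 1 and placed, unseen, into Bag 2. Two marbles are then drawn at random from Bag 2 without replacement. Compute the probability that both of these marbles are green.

67/528

Condition on how many of the transferred marbles are green (from Bag 1: 6 green of 12; then Bag 2 has 16 total).
  0 green: C(6,0)C(6,2)/C(12,2) = 5/22; then P = C(5,2)/C(16,2) = 1/12
  1 green: C(6,1)C(6,1)/C(12,2) = 6/11; then P = C(6,2)/C(16,2) = 1/8
  2 green: C(6,2)C(6,0)/C(12,2) = 5/22; then P = C(7,2)/C(16,2) = 7/40
P(both green) = 67/528 ≈ 0.1269.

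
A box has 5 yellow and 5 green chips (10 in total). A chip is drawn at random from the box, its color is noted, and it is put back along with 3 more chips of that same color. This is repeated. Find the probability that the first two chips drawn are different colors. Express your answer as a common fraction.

Either yellow then green, or green then yellow; after the first draw the total is 13.
P = (5/10)·(5/13) + (5/10)·(5/13) = 5/13 ≈ 0.3846.

5/13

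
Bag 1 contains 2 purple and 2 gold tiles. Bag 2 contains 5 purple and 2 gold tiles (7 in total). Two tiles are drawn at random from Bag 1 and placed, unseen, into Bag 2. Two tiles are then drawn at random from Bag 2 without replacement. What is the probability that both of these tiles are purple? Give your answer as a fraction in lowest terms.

91/216

Condition on how many of the transferred tiles are purple (from Bag 1: 2 purple of 4; then Bag 2 has 9 total).
  0 purple: C(2,0)C(2,2)/C(4,2) = 1/6; then P = C(5,2)/C(9,2) = 5/18
  1 purple: C(2,1)C(2,1)/C(4,2) = 2/3; then P = C(6,2)/C(9,2) = 5/12
  2 purple: C(2,2)C(2,0)/C(4,2) = 1/6; then P = C(7,2)/C(9,2) = 7/12
P(both purple) = 91/216 ≈ 0.4213.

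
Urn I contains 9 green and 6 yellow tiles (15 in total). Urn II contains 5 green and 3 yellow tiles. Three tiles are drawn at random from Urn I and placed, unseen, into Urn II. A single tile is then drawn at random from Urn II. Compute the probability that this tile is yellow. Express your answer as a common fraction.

Condition on how many of the transferred tiles are yellow (from Urn I: 6 yellow of 15; then Urn II has 11 total).
  0 yellow: C(6,0)C(9,3)/C(15,3) = 12/65; then P = 3/11
  1 yellow: C(6,1)C(9,2)/C(15,3) = 216/455; then P = 4/11
  2 yellow: C(6,2)C(9,1)/C(15,3) = 27/91; then P = 5/11
  3 yellow: C(6,3)C(9,0)/C(15,3) = 4/91; then P = 6/11
P(yellow from Urn II) = 21/55 ≈ 0.3818.

21/55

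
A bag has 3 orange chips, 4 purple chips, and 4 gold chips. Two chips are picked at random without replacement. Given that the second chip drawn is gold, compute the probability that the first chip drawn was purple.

P(first=purple and the second chip drawn is gold) = (4/11)·(4/10) = 8/55.
P(the second chip drawn is gold) = Σ over first color = 6/55 + 8/55 + 6/55 = 4/11.
By Bayes, P(first=purple | the second chip drawn is gold) = 8/55 / 4/11 = 2/5 ≈ 0.4000.

2/5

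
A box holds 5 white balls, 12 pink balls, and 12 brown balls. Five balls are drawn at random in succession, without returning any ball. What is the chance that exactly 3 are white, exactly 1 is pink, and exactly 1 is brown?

32/2639

Unordered draws without replacement: count favorable combinations over C(29,5).
Favorable = C(5,3) · C(12,1) · C(12,1) = 1440; total = C(29,5) = 118755.
P = 1440/118755 = 32/2639 ≈ 0.0121.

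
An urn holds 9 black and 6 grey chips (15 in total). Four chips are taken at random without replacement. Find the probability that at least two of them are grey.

Sum the hypergeometric tail for j = 2,…,4 grey chips.
Favorable = C(6,2)·C(9,2) + C(6,3)·C(9,1) + C(6,4)·C(9,0) = 735; total = C(15,4) = 1365.
P = 735/1365 = 7/13 ≈ 0.5385.

7/13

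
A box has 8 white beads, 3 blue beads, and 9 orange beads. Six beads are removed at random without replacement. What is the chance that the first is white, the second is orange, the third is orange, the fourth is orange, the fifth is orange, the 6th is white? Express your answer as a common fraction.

Multiply the conditional probability of each draw in order, without replacement, so each draw removes one from its color and from the total.
P = (8/20) · (9/19) · (8/18) · (7/17) · (6/16) · (7/15) = 49/8075 ≈ 0.0061.

49/8075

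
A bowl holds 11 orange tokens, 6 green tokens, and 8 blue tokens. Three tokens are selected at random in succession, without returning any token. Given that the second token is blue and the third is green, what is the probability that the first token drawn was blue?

7/23

P(first=blue and the second token is blue and the third is green) = (8/25)·(7/24)·(6/23) = 14/575.
P(E) = Σ over first color = 22/575 + 2/115 + 14/575 = 2/25.
By Bayes, P(first=blue | E) = 14/575 / 2/25 = 7/23 ≈ 0.3043.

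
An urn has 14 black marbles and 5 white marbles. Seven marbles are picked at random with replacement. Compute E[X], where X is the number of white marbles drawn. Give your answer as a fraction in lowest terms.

35/19

By linearity of expectation, E[X] = Σ P(draw i is white); each independent draw has P(white) = 5/19.
E[X] = 7 · 5/19 = 35/19 ≈ 1.8421.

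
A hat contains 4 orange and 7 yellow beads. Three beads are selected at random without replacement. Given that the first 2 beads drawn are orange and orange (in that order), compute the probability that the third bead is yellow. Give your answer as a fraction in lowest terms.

After removing 2 orange, the hat has 7 yellow out of 9 remaining.
P(third is yellow | given) = 7/9 ≈ 0.7778.

7/9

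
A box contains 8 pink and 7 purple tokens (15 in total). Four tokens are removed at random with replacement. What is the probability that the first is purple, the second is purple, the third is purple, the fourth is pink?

Multiply the conditional probability of each draw in order, with replacement (the composition resets each draw).
P = (7/15) · (7/15) · (7/15) · (8/15) = 2744/50625 ≈ 0.0542.

2744/50625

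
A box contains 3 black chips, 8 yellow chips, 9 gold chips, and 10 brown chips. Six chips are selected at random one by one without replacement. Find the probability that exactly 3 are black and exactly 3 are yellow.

8/84825

Unordered draws without replacement: count favorable combinations over C(30,6).
Favorable = C(3,3) · C(8,3) · C(9,0) · C(10,0) = 56; total = C(30,6) = 593775.
P = 56/593775 = 8/84825 ≈ 0.0001.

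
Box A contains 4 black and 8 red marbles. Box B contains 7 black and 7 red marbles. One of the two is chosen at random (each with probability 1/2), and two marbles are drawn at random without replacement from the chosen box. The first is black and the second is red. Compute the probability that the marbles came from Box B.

P(E | Box A) = 8/33; P(E | Box B) = 7/26.
P(E) = 1/2·8/33 + 1/2·7/26 = 439/1716.
By Bayes' rule, P(Box B | E) = 7/52 / 439/1716 = 231/439 ≈ 0.5262.

231/439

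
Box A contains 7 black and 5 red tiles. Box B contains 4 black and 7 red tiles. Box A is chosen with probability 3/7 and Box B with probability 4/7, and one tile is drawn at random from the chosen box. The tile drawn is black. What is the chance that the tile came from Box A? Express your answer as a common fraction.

77/141

P(black | Box A) = 7/12; P(black | Box B) = 4/11.
P(black) = 3/7·7/12 + 4/7·4/11 = 141/308.
By Bayes' rule, P(Box A | black) = 1/4 / 141/308 = 77/141 ≈ 0.5461.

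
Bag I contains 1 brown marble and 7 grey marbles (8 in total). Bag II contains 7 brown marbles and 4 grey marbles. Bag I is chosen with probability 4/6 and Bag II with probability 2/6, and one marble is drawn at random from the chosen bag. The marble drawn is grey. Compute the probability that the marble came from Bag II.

P(grey | Bag I) = 7/8; P(grey | Bag II) = 4/11.
P(grey) = 2/3·7/8 + 1/3·4/11 = 31/44.
By Bayes' rule, P(Bag II | grey) = 4/33 / 31/44 = 16/93 ≈ 0.1720.

16/93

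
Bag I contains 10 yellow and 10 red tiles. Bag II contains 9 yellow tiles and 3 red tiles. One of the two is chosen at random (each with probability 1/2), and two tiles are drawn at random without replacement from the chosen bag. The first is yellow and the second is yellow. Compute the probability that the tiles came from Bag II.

76/109

P(E | Bag I) = 9/38; P(E | Bag II) = 6/11.
P(E) = 1/2·9/38 + 1/2·6/11 = 327/836.
By Bayes' rule, P(Bag II | E) = 3/11 / 327/836 = 76/109 ≈ 0.6972.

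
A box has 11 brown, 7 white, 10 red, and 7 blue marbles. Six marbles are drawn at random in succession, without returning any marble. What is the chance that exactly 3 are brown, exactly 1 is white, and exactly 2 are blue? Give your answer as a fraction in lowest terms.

Unordered draws without replacement: count favorable combinations over C(35,6).
Favorable = C(11,3) · C(7,1) · C(10,0) · C(7,2) = 24255; total = C(35,6) = 1623160.
P = 24255/1623160 = 63/4216 ≈ 0.0149.

63/4216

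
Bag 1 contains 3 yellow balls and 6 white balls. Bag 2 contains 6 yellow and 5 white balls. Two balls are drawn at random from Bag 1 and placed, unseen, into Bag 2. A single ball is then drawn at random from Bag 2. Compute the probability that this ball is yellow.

20/39

Condition on how many of the transferred balls are yellow (from Bag 1: 3 yellow of 9; then Bag 2 has 13 total).
  0 yellow: C(3,0)C(6,2)/C(9,2) = 5/12; then P = 6/13
  1 yellow: C(3,1)C(6,1)/C(9,2) = 1/2; then P = 7/13
  2 yellow: C(3,2)C(6,0)/C(9,2) = 1/12; then P = 8/13
P(yellow from Bag 2) = 20/39 ≈ 0.5128.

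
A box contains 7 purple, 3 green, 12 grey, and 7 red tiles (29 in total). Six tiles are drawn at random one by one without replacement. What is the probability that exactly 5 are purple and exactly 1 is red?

Unordered draws without replacement: count favorable combinations over C(29,6).
Favorable = C(7,5) · C(3,0) · C(12,0) · C(7,1) = 147; total = C(29,6) = 475020.
P = 147/475020 = 7/22620 ≈ 0.0003.

7/22620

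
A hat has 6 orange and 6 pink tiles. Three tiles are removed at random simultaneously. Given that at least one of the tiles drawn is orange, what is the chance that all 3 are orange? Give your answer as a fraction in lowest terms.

1/10

P(all 3 orange) = C(6,3)/C(12,3) = 1/11; P(at least one orange) = 1 − C(6,3)/C(12,3) = 10/11.
Since 'all 3 orange' ⊆ 'at least one orange', P(all 3 | at least one) = 1/11 / 10/11 = 1/10 ≈ 0.1000.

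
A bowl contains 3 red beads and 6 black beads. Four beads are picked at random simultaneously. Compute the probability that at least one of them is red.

37/42

Use the complement: P(at least one red) = 1 − P(no red).
P(none) = C(6,4)/C(9,4) = 15/126.
So P = 1 − 15/126 = 37/42 ≈ 0.8810.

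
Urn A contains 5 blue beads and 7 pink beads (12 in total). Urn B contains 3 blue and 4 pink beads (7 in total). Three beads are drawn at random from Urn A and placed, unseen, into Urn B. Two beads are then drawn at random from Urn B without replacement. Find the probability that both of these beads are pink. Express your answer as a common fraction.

Condition on how many of the transferred beads are pink (from Urn A: 7 pink of 12; then Urn B has 10 total).
  0 pink: C(7,0)C(5,3)/C(12,3) = 1/22; then P = C(4,2)/C(10,2) = 2/15
  1 pink: C(7,1)C(5,2)/C(12,3) = 7/22; then P = C(5,2)/C(10,2) = 2/9
  2 pink: C(7,2)C(5,1)/C(12,3) = 21/44; then P = C(6,2)/C(10,2) = 1/3
  3 pink: C(7,3)C(5,0)/C(12,3) = 7/44; then P = C(7,2)/C(10,2) = 7/15
P(both pink) = 307/990 ≈ 0.3101.

307/990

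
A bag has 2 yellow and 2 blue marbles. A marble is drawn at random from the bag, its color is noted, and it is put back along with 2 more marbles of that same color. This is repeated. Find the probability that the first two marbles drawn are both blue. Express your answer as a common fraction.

1/3

After a blue draw the bag holds 4 blue out of 6.
P = (2/4)·(4/6) = 1/3 ≈ 0.3333.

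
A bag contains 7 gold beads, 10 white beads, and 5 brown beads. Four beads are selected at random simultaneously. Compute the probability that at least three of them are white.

Sum the hypergeometric tail for j = 3,…,4 white beads.
Favorable = C(10,3)·C(12,1) + C(10,4)·C(12,0) = 1650; total = C(22,4) = 7315.
P = 1650/7315 = 30/133 ≈ 0.2256.

30/133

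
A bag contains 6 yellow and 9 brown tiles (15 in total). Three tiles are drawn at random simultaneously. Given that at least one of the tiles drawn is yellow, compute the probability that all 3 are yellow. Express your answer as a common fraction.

20/371

P(all 3 yellow) = C(6,3)/C(15,3) = 4/91; P(at least one yellow) = 1 − C(9,3)/C(15,3) = 53/65.
Since 'all 3 yellow' ⊆ 'at least one yellow', P(all 3 | at least one) = 4/91 / 53/65 = 20/371 ≈ 0.0539.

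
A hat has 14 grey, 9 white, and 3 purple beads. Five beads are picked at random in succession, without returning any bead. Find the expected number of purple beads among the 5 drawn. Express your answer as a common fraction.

By linearity of expectation, E[X] = Σ P(draw i is purple); by symmetry each draw (even without replacement) has P(purple) = 3/26.
E[X] = 5 · 3/26 = 15/26 ≈ 0.5769.

15/26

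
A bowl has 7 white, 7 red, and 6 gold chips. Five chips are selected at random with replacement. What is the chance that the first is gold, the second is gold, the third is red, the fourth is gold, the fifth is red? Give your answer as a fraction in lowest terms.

Multiply the conditional probability of each draw in order, with replacement (the composition resets each draw).
P = (6/20) · (6/20) · (7/20) · (6/20) · (7/20) = 1323/400000 ≈ 0.0033.

1323/400000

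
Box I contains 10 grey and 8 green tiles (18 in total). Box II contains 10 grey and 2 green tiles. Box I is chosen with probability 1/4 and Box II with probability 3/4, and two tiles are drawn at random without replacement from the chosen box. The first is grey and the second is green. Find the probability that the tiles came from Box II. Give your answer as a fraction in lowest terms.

153/241

P(E | Box I) = 40/153; P(E | Box II) = 5/33.
P(E) = 1/4·40/153 + 3/4·5/33 = 1205/6732.
By Bayes' rule, P(Box II | E) = 5/44 / 1205/6732 = 153/241 ≈ 0.6349.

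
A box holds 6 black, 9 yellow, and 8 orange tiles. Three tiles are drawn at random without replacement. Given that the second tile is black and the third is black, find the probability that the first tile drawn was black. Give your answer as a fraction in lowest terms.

P(first=black and the second tile is black and the third is black) = (6/23)·(5/22)·(4/21) = 20/1771.
P(E) = Σ over first color = 20/1771 + 45/1771 + 40/1771 = 15/253.
By Bayes, P(first=black | E) = 20/1771 / 15/253 = 4/21 ≈ 0.1905.

4/21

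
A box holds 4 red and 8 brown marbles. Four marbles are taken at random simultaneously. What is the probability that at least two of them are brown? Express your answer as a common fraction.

Sum the hypergeometric tail for j = 2,…,4 brown marbles.
Favorable = C(8,2)·C(4,2) + C(8,3)·C(4,1) + C(8,4)·C(4,0) = 462; total = C(12,4) = 495.
P = 462/495 = 14/15 ≈ 0.9333.

14/15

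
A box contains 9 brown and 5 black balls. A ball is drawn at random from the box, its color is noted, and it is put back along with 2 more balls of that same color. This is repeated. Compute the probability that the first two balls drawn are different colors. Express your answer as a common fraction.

Either black then brown, or brown then black; after the first draw the total is 16.
P = (5/14)·(9/16) + (9/14)·(5/16) = 45/112 ≈ 0.4018.

45/112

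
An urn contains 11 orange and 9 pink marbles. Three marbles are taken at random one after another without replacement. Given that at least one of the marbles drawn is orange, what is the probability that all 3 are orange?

5/32

P(all 3 orange) = C(11,3)/C(20,3) = 11/76; P(at least one orange) = 1 − C(9,3)/C(20,3) = 88/95.
Since 'all 3 orange' ⊆ 'at least one orange', P(all 3 | at least one) = 11/76 / 88/95 = 5/32 ≈ 0.1562.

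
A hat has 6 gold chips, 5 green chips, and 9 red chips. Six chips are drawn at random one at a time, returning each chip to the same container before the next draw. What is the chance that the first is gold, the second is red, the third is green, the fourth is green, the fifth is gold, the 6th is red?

Multiply the conditional probability of each draw in order, with replacement (the composition resets each draw).
P = (6/20) · (9/20) · (5/20) · (5/20) · (6/20) · (9/20) = 729/640000 ≈ 0.0011.

729/640000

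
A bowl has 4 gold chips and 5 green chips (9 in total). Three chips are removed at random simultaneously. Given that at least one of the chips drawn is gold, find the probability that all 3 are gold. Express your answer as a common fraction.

2/37

P(all 3 gold) = C(4,3)/C(9,3) = 1/21; P(at least one gold) = 1 − C(5,3)/C(9,3) = 37/42.
Since 'all 3 gold' ⊆ 'at least one gold', P(all 3 | at least one) = 1/21 / 37/42 = 2/37 ≈ 0.0541.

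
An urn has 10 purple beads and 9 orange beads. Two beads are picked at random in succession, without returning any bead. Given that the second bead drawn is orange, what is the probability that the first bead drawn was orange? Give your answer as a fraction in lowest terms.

P(first=orange and the second bead drawn is orange) = (9/19)·(8/18) = 4/19.
P(the second bead drawn is orange) = Σ over first color = 5/19 + 4/19 = 9/19.
By Bayes, P(first=orange | the second bead drawn is orange) = 4/19 / 9/19 = 4/9 ≈ 0.4444.

4/9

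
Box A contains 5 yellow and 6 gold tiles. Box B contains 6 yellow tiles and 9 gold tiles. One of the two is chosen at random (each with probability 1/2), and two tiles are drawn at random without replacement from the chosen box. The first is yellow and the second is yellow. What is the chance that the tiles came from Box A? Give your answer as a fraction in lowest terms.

P(E | Box A) = 2/11; P(E | Box B) = 1/7.
P(E) = 1/2·2/11 + 1/2·1/7 = 25/154.
By Bayes' rule, P(Box A | E) = 1/11 / 25/154 = 14/25 ≈ 0.5600.

14/25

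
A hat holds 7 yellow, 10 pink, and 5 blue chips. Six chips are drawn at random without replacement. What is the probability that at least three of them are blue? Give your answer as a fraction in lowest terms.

Sum the hypergeometric tail for j = 3,…,5 blue chips.
Favorable = C(5,3)·C(17,3) + C(5,4)·C(17,2) + C(5,5)·C(17,1) = 7497; total = C(22,6) = 74613.
P = 7497/74613 = 21/209 ≈ 0.1005.

21/209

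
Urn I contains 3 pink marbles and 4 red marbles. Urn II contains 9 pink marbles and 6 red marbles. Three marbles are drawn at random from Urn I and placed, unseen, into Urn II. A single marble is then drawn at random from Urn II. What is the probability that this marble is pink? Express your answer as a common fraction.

4/7

Condition on how many of the transferred marbles are pink (from Urn I: 3 pink of 7; then Urn II has 18 total).
  0 pink: C(3,0)C(4,3)/C(7,3) = 4/35; then P = 9/18
  1 pink: C(3,1)C(4,2)/C(7,3) = 18/35; then P = 10/18
  2 pink: C(3,2)C(4,1)/C(7,3) = 12/35; then P = 11/18
  3 pink: C(3,3)C(4,0)/C(7,3) = 1/35; then P = 12/18
P(pink from Urn II) = 4/7 ≈ 0.5714.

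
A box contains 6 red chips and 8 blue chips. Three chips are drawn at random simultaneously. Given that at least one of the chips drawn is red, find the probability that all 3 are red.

5/77

P(all 3 red) = C(6,3)/C(14,3) = 5/91; P(at least one red) = 1 − C(8,3)/C(14,3) = 11/13.
Since 'all 3 red' ⊆ 'at least one red', P(all 3 | at least one) = 5/91 / 11/13 = 5/77 ≈ 0.0649.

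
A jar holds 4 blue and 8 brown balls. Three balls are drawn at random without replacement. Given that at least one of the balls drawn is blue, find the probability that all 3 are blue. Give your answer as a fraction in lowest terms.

P(all 3 blue) = C(4,3)/C(12,3) = 1/55; P(at least one blue) = 1 − C(8,3)/C(12,3) = 41/55.
Since 'all 3 blue' ⊆ 'at least one blue', P(all 3 | at least one) = 1/55 / 41/55 = 1/41 ≈ 0.0244.

1/41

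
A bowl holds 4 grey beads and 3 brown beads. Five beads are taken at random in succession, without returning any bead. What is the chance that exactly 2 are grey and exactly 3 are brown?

Unordered draws without replacement: count favorable combinations over C(7,5).
Favorable = C(4,2) · C(3,3) = 6; total = C(7,5) = 21.
P = 6/21 = 2/7 ≈ 0.2857.

2/7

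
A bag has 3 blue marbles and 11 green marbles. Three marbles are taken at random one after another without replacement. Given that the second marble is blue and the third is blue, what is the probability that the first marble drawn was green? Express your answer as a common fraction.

11/12

P(first=green and the second marble is blue and the third is blue) = (11/14)·(3/13)·(2/12) = 11/364.
P(E) = Σ over first color = 1/364 + 11/364 = 3/91.
By Bayes, P(first=green | E) = 11/364 / 3/91 = 11/12 ≈ 0.9167.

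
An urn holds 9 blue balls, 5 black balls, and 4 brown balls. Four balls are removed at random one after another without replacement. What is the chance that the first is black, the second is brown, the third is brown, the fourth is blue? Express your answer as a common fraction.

Multiply the conditional probability of each draw in order, without replacement, so each draw removes one from its color and from the total.
P = (5/18) · (4/17) · (3/16) · (9/15) = 1/136 ≈ 0.0074.

1/136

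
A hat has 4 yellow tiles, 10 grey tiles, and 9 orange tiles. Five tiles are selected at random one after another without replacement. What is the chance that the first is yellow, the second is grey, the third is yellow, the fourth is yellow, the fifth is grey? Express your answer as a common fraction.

18/33649

Multiply the conditional probability of each draw in order, without replacement, so each draw removes one from its color and from the total.
P = (4/23) · (10/22) · (3/21) · (2/20) · (9/19) = 18/33649 ≈ 0.0005.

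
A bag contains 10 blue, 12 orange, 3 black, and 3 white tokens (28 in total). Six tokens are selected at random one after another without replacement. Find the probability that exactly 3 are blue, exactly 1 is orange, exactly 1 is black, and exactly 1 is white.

Unordered draws without replacement: count favorable combinations over C(28,6).
Favorable = C(10,3) · C(12,1) · C(3,1) · C(3,1) = 12960; total = C(28,6) = 376740.
P = 12960/376740 = 72/2093 ≈ 0.0344.

72/2093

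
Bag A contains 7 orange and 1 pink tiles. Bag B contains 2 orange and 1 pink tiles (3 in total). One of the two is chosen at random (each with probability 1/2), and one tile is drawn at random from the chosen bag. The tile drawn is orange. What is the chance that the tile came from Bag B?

P(orange | Bag A) = 7/8; P(orange | Bag B) = 2/3.
P(orange) = 1/2·7/8 + 1/2·2/3 = 37/48.
By Bayes' rule, P(Bag B | orange) = 1/3 / 37/48 = 16/37 ≈ 0.4324.

16/37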